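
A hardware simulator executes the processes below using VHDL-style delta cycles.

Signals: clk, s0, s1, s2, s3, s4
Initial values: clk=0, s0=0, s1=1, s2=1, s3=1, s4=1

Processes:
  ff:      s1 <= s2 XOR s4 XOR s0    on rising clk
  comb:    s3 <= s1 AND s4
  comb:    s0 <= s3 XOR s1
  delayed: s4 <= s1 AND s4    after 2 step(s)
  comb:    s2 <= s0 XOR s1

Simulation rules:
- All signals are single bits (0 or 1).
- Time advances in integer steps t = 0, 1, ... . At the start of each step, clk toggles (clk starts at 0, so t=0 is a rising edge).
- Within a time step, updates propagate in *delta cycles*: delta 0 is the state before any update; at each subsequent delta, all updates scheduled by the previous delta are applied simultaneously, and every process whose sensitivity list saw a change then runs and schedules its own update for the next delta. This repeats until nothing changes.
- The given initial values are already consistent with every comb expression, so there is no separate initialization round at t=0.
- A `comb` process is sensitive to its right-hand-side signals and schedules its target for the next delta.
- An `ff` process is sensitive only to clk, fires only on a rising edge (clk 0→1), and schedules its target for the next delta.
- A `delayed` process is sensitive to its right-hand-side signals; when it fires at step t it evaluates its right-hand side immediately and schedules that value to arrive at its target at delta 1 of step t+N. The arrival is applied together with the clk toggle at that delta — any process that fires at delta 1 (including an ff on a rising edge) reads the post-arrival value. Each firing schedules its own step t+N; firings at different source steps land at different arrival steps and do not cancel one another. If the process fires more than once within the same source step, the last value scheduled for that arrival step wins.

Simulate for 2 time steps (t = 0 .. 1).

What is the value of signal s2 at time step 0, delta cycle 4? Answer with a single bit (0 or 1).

t=0 Δ0: clk=0 s4=1 s0=0 s2=1 s1=1 s3=1
  Δ1: clk:0→1
  Δ2: s1:1→0
  Δ3: s0:0→1, s2:1→0, s3:1→0
  Δ4: s0:1→0, s2:0→1
  Δ5: s2:1→0
  (5Δ to stable)
t=1 Δ0: clk=1 s4=1 s0=0 s2=0 s1=0 s3=0
  Δ1: clk:1→0
  (1Δ to stable)

1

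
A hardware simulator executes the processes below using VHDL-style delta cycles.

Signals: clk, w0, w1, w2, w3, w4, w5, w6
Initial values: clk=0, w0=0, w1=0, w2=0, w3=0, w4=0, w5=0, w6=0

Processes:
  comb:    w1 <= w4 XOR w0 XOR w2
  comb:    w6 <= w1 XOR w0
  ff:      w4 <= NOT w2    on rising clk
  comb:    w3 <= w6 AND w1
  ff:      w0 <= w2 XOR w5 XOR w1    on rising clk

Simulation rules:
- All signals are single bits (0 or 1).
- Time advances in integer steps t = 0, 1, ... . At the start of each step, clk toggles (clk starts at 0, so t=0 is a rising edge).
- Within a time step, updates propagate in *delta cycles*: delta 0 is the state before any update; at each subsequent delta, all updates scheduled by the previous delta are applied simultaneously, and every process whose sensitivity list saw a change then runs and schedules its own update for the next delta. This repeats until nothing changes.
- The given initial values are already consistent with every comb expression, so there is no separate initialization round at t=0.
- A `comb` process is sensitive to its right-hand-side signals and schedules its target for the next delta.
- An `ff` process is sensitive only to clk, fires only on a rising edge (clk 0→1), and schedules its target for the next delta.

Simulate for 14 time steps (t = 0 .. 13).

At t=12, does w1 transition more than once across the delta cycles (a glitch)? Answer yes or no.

t=0 Δ0: w4=0 w3=0 clk=0 w5=0 w6=0 w1=0 w0=0 w2=0
  Δ1: clk:0→1
  Δ2: w4:0→1
  Δ3: w1:0→1
  Δ4: w6:0→1
  Δ5: w3:0→1
  (5Δ to stable)
t=1 Δ0: w4=1 w3=1 clk=1 w5=0 w6=1 w1=1 w0=0 w2=0
  Δ1: clk:1→0
  (1Δ to stable)
t=2 Δ0: w4=1 w3=1 clk=0 w5=0 w6=1 w1=1 w0=0 w2=0
  Δ1: clk:0→1
  Δ2: w0:0→1
  Δ3: w6:1→0, w1:1→0
  Δ4: w3:1→0, w6:0→1
  (4Δ to stable)
t=3 Δ0: w4=1 w3=0 clk=1 w5=0 w6=1 w1=0 w0=1 w2=0
  Δ1: clk:1→0
  (1Δ to stable)
t=4 Δ0: w4=1 w3=0 clk=0 w5=0 w6=1 w1=0 w0=1 w2=0
  Δ1: clk:0→1
  Δ2: w0:1→0
  Δ3: w6:1→0, w1:0→1
  Δ4: w6:0→1
  Δ5: w3:0→1
  (5Δ to stable)
t=5 Δ0: w4=1 w3=1 clk=1 w5=0 w6=1 w1=1 w0=0 w2=0
  Δ1: clk:1→0
  (1Δ to stable)
t=6 Δ0: w4=1 w3=1 clk=0 w5=0 w6=1 w1=1 w0=0 w2=0
  Δ1: clk:0→1
  Δ2: w0:0→1
  Δ3: w6:1→0, w1:1→0
  Δ4: w3:1→0, w6:0→1
  (4Δ to stable)
t=7 Δ0: w4=1 w3=0 clk=1 w5=0 w6=1 w1=0 w0=1 w2=0
  Δ1: clk:1→0
  (1Δ to stable)
t=8 Δ0: w4=1 w3=0 clk=0 w5=0 w6=1 w1=0 w0=1 w2=0
  Δ1: clk:0→1
  Δ2: w0:1→0
  Δ3: w6:1→0, w1:0→1
  Δ4: w6:0→1
  Δ5: w3:0→1
  (5Δ to stable)
t=9 Δ0: w4=1 w3=1 clk=1 w5=0 w6=1 w1=1 w0=0 w2=0
  Δ1: clk:1→0
  (1Δ to stable)
t=10 Δ0: w4=1 w3=1 clk=0 w5=0 w6=1 w1=1 w0=0 w2=0
  Δ1: clk:0→1
  Δ2: w0:0→1
  Δ3: w6:1→0, w1:1→0
  Δ4: w3:1→0, w6:0→1
  (4Δ to stable)
t=11 Δ0: w4=1 w3=0 clk=1 w5=0 w6=1 w1=0 w0=1 w2=0
  Δ1: clk:1→0
  (1Δ to stable)
t=12 Δ0: w4=1 w3=0 clk=0 w5=0 w6=1 w1=0 w0=1 w2=0
  Δ1: clk:0→1
  Δ2: w0:1→0
  Δ3: w6:1→0, w1:0→1
  Δ4: w6:0→1
  Δ5: w3:0→1
  (5Δ to stable)
t=13 Δ0: w4=1 w3=1 clk=1 w5=0 w6=1 w1=1 w0=0 w2=0
  Δ1: clk:1→0
  (1Δ to stable)

no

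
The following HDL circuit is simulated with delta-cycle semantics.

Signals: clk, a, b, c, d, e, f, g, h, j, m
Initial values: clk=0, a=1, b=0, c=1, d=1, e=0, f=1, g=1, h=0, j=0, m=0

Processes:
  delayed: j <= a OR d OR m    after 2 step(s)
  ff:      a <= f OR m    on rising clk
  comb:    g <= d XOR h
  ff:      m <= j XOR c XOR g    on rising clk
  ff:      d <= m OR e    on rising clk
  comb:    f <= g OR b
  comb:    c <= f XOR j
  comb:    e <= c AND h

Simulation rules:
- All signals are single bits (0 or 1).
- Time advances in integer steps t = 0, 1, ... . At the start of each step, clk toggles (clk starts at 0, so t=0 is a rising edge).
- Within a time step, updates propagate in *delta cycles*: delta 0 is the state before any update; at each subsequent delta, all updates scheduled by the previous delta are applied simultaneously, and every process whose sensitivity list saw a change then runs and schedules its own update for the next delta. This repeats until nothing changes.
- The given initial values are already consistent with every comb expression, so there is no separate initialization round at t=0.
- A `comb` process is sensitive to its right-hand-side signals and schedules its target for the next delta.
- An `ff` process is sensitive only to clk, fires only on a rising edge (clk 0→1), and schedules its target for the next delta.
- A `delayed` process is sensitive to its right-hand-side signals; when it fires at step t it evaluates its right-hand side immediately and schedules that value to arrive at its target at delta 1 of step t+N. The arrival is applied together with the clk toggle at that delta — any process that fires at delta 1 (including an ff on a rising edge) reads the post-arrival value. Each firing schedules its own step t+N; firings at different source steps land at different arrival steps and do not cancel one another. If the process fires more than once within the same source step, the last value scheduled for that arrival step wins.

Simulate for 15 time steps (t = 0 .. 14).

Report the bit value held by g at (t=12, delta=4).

[bits: d,clk,h,f,g,m,e,b,j,a,c]
t=0: Δ0=10011000011 Δ1=11011000011 Δ2=01011000011 Δ3=01010000011 Δ4=01000000011 Δ5=01000000010 | 5Δ
t=1: Δ0=01000000010 Δ1=00000000010 | 1Δ
t=2: Δ0=00000000010 Δ1=01000000110 Δ2=01000100101 | 2Δ
t=3: Δ0=01000100101 Δ1=00000100101 | 1Δ
t=4: Δ0=00000100101 Δ1=01000100101 Δ2=11000000111 Δ3=11001000111 Δ4=11011000111 Δ5=11011000110 | 5Δ
t=5: Δ0=11011000110 Δ1=10011000110 | 1Δ
t=6: Δ0=10011000110 Δ1=11011000110 Δ2=01011000110 Δ3=01010000110 Δ4=01000000110 Δ5=01000000111 | 5Δ
t=7: Δ0=01000000111 Δ1=00000000111 | 1Δ
t=8: Δ0=00000000111 Δ1=01000000111 Δ2=01000000101 | 2Δ
t=9: Δ0=01000000101 Δ1=00000000101 | 1Δ
t=10: Δ0=00000000101 Δ1=01000000001 Δ2=01000100000 | 2Δ
t=11: Δ0=01000100000 Δ1=00000100000 | 1Δ
t=12: Δ0=00000100000 Δ1=01000100100 Δ2=11000100111 Δ3=11001100111 Δ4=11011100111 Δ5=11011100110 | 5Δ
t=13: Δ0=11011100110 Δ1=10011100110 | 1Δ
t=14: Δ0=10011100110 Δ1=11011100110 Δ2=11011000110 | 2Δ

1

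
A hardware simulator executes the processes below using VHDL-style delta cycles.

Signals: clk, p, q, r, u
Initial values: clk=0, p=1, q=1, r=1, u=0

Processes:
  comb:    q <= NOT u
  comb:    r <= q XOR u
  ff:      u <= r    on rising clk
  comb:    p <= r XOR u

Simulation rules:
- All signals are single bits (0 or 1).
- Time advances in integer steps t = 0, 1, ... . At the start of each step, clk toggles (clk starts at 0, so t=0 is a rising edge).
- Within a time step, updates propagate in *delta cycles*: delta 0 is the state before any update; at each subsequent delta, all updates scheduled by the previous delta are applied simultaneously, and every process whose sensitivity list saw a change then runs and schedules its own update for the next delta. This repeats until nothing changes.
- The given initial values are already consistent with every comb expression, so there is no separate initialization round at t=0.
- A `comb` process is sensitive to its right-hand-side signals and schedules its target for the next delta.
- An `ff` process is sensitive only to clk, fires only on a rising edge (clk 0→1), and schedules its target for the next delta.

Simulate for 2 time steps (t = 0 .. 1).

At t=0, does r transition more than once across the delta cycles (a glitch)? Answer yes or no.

t0.Δ0 clk=0 u=0 r=1 q=1 p=1
t0.Δ1 clk=1 u=0 r=1 q=1 p=1
t0.Δ2 clk=1 u=1 r=1 q=1 p=1
t0.Δ3 clk=1 u=1 r=0 q=0 p=0
t0.Δ4 clk=1 u=1 r=1 q=0 p=1
t0.Δ5 clk=1 u=1 r=1 q=0 p=0
t1.Δ0 clk=1 u=1 r=1 q=0 p=0
t1.Δ1 clk=0 u=1 r=1 q=0 p=0

yes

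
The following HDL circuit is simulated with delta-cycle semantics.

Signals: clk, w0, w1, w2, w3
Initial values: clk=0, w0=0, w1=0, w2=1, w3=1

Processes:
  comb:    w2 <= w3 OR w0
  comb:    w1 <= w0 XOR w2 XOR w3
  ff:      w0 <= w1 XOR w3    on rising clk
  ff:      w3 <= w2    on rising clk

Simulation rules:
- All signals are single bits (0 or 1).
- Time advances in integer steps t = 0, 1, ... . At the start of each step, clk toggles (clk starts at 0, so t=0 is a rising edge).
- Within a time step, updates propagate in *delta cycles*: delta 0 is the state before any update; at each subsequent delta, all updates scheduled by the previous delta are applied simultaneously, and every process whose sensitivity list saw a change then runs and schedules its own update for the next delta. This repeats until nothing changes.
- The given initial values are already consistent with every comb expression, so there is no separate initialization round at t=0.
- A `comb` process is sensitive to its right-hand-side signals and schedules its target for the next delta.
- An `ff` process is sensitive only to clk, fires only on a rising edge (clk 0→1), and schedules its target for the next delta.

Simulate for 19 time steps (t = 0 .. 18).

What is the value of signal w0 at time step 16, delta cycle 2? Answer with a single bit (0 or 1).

[bits: w2,w3,clk,w0,w1]
t=0: Δ0=11000 Δ1=11100 Δ2=11110 Δ3=11111 | 3Δ
t=1: Δ0=11111 Δ1=11011 | 1Δ
t=2: Δ0=11011 Δ1=11111 Δ2=11101 Δ3=11100 | 3Δ
t=3: Δ0=11100 Δ1=11000 | 1Δ
t=4: Δ0=11000 Δ1=11100 Δ2=11110 Δ3=11111 | 3Δ
t=5: Δ0=11111 Δ1=11011 | 1Δ
t=6: Δ0=11011 Δ1=11111 Δ2=11101 Δ3=11100 | 3Δ
t=7: Δ0=11100 Δ1=11000 | 1Δ
t=8: Δ0=11000 Δ1=11100 Δ2=11110 Δ3=11111 | 3Δ
t=9: Δ0=11111 Δ1=11011 | 1Δ
t=10: Δ0=11011 Δ1=11111 Δ2=11101 Δ3=11100 | 3Δ
t=11: Δ0=11100 Δ1=11000 | 1Δ
t=12: Δ0=11000 Δ1=11100 Δ2=11110 Δ3=11111 | 3Δ
t=13: Δ0=11111 Δ1=11011 | 1Δ
t=14: Δ0=11011 Δ1=11111 Δ2=11101 Δ3=11100 | 3Δ
t=15: Δ0=11100 Δ1=11000 | 1Δ
t=16: Δ0=11000 Δ1=11100 Δ2=11110 Δ3=11111 | 3Δ
t=17: Δ0=11111 Δ1=11011 | 1Δ
t=18: Δ0=11011 Δ1=11111 Δ2=11101 Δ3=11100 | 3Δ

1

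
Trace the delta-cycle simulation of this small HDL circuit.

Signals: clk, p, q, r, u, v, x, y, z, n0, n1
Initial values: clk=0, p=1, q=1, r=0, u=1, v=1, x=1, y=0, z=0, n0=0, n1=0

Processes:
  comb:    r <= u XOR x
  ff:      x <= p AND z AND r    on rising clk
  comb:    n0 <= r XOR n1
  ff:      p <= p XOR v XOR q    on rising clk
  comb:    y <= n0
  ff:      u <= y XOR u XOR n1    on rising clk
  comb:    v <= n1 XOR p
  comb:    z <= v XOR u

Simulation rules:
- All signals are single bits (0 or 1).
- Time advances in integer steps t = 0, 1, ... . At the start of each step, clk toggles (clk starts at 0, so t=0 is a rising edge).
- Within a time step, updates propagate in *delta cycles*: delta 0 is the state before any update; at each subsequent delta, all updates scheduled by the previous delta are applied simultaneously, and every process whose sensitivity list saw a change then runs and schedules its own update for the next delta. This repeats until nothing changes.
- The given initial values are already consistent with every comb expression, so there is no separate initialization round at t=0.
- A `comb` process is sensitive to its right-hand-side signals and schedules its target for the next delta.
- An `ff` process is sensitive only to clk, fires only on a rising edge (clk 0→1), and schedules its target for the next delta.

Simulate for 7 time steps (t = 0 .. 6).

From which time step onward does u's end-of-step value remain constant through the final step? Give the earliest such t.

t0.Δ0 y=0 x=1 n1=0 clk=0 p=1 n0=0 z=0 u=1 q=1 v=1 r=0
t0.Δ1 y=0 x=1 n1=0 clk=1 p=1 n0=0 z=0 u=1 q=1 v=1 r=0
t0.Δ2 y=0 x=0 n1=0 clk=1 p=1 n0=0 z=0 u=1 q=1 v=1 r=0
t0.Δ3 y=0 x=0 n1=0 clk=1 p=1 n0=0 z=0 u=1 q=1 v=1 r=1
t0.Δ4 y=0 x=0 n1=0 clk=1 p=1 n0=1 z=0 u=1 q=1 v=1 r=1
t0.Δ5 y=1 x=0 n1=0 clk=1 p=1 n0=1 z=0 u=1 q=1 v=1 r=1
t1.Δ0 y=1 x=0 n1=0 clk=1 p=1 n0=1 z=0 u=1 q=1 v=1 r=1
t1.Δ1 y=1 x=0 n1=0 clk=0 p=1 n0=1 z=0 u=1 q=1 v=1 r=1
t2.Δ0 y=1 x=0 n1=0 clk=0 p=1 n0=1 z=0 u=1 q=1 v=1 r=1
t2.Δ1 y=1 x=0 n1=0 clk=1 p=1 n0=1 z=0 u=1 q=1 v=1 r=1
t2.Δ2 y=1 x=0 n1=0 clk=1 p=1 n0=1 z=0 u=0 q=1 v=1 r=1
t2.Δ3 y=1 x=0 n1=0 clk=1 p=1 n0=1 z=1 u=0 q=1 v=1 r=0
t2.Δ4 y=1 x=0 n1=0 clk=1 p=1 n0=0 z=1 u=0 q=1 v=1 r=0
t2.Δ5 y=0 x=0 n1=0 clk=1 p=1 n0=0 z=1 u=0 q=1 v=1 r=0
t3.Δ0 y=0 x=0 n1=0 clk=1 p=1 n0=0 z=1 u=0 q=1 v=1 r=0
t3.Δ1 y=0 x=0 n1=0 clk=0 p=1 n0=0 z=1 u=0 q=1 v=1 r=0
t4.Δ0 y=0 x=0 n1=0 clk=0 p=1 n0=0 z=1 u=0 q=1 v=1 r=0
t4.Δ1 y=0 x=0 n1=0 clk=1 p=1 n0=0 z=1 u=0 q=1 v=1 r=0
t5.Δ0 y=0 x=0 n1=0 clk=1 p=1 n0=0 z=1 u=0 q=1 v=1 r=0
t5.Δ1 y=0 x=0 n1=0 clk=0 p=1 n0=0 z=1 u=0 q=1 v=1 r=0
t6.Δ0 y=0 x=0 n1=0 clk=0 p=1 n0=0 z=1 u=0 q=1 v=1 r=0
t6.Δ1 y=0 x=0 n1=0 clk=1 p=1 n0=0 z=1 u=0 q=1 v=1 r=0

2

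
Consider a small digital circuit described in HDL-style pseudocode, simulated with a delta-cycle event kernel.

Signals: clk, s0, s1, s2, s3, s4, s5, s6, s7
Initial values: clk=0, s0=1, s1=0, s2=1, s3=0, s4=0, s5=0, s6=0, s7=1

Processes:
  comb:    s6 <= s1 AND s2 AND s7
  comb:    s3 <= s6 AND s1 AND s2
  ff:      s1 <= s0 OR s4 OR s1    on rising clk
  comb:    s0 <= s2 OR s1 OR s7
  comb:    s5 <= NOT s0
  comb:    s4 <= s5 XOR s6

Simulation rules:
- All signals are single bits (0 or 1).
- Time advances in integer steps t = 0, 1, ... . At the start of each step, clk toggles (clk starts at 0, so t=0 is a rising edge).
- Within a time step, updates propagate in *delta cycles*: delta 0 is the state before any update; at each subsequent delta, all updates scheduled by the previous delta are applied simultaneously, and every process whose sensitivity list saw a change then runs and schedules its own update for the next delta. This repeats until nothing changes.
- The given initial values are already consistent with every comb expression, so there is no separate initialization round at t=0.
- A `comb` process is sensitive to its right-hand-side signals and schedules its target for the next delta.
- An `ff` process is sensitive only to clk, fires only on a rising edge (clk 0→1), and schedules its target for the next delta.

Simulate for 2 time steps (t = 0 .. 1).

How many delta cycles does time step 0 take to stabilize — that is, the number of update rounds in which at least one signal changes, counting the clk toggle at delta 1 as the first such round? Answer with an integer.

t0.Δ0 s5=0 s0=1 s1=0 clk=0 s6=0 s4=0 s7=1 s3=0 s2=1
t0.Δ1 s5=0 s0=1 s1=0 clk=1 s6=0 s4=0 s7=1 s3=0 s2=1
t0.Δ2 s5=0 s0=1 s1=1 clk=1 s6=0 s4=0 s7=1 s3=0 s2=1
t0.Δ3 s5=0 s0=1 s1=1 clk=1 s6=1 s4=0 s7=1 s3=0 s2=1
t0.Δ4 s5=0 s0=1 s1=1 clk=1 s6=1 s4=1 s7=1 s3=1 s2=1
t1.Δ0 s5=0 s0=1 s1=1 clk=1 s6=1 s4=1 s7=1 s3=1 s2=1
t1.Δ1 s5=0 s0=1 s1=1 clk=0 s6=1 s4=1 s7=1 s3=1 s2=1

4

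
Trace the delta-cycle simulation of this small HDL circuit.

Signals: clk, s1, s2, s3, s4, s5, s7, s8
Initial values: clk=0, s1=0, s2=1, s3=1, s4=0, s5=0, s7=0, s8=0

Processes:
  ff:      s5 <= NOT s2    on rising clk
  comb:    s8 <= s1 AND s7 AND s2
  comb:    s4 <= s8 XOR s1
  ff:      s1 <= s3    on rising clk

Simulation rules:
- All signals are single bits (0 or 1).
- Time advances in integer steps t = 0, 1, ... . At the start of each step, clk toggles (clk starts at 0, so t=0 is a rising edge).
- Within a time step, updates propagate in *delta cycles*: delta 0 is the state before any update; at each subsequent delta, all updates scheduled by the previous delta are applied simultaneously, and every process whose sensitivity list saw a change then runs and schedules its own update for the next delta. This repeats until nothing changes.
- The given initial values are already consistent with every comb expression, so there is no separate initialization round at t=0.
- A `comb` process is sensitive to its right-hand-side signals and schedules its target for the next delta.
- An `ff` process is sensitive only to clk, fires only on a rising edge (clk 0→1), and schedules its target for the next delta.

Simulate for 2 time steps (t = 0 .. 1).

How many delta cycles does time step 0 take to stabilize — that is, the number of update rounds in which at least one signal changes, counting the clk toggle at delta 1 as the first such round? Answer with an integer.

t0.Δ0 s5=0 s4=0 s3=1 s1=0 s8=0 s2=1 clk=0 s7=0
t0.Δ1 s5=0 s4=0 s3=1 s1=0 s8=0 s2=1 clk=1 s7=0
t0.Δ2 s5=0 s4=0 s3=1 s1=1 s8=0 s2=1 clk=1 s7=0
t0.Δ3 s5=0 s4=1 s3=1 s1=1 s8=0 s2=1 clk=1 s7=0
t1.Δ0 s5=0 s4=1 s3=1 s1=1 s8=0 s2=1 clk=1 s7=0
t1.Δ1 s5=0 s4=1 s3=1 s1=1 s8=0 s2=1 clk=0 s7=0

3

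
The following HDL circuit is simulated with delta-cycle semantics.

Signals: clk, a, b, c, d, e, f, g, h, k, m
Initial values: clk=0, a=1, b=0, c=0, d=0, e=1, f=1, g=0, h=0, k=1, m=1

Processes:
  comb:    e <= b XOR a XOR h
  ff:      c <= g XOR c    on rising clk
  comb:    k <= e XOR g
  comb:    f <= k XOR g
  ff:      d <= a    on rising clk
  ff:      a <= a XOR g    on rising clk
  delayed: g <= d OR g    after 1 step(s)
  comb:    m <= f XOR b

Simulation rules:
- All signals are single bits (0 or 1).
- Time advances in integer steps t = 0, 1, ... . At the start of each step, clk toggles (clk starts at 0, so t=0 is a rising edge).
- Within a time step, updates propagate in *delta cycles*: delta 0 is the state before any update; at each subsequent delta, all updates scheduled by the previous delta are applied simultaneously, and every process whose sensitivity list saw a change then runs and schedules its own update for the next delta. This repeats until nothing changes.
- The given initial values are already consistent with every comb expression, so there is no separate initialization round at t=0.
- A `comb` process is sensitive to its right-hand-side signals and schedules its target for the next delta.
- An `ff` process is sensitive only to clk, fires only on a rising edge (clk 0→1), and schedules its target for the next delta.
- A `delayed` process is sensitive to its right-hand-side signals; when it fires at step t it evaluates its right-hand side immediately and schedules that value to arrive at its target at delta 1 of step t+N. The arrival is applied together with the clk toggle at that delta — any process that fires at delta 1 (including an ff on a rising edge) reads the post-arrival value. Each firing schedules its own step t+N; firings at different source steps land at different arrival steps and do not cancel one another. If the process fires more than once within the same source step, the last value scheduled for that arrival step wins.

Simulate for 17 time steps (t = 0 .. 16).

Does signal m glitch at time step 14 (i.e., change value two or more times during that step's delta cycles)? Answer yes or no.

t=0 Δ0: h=0 c=0 m=1 g=0 clk=0 a=1 k=1 d=0 b=0 e=1 f=1
  Δ1: clk:0→1
  Δ2: d:0→1
  (2Δ to stable)
t=1 Δ0: h=0 c=0 m=1 g=0 clk=1 a=1 k=1 d=1 b=0 e=1 f=1
  Δ1: g:0→1, clk:1→0
  Δ2: k:1→0, f:1→0
  Δ3: m:1→0, f:0→1
  Δ4: m:0→1
  (4Δ to stable)
t=2 Δ0: h=0 c=0 m=1 g=1 clk=0 a=1 k=0 d=1 b=0 e=1 f=1
  Δ1: clk:0→1
  Δ2: c:0→1, a:1→0
  Δ3: e:1→0
  Δ4: k:0→1
  Δ5: f:1→0
  Δ6: m:1→0
  (6Δ to stable)
t=3 Δ0: h=0 c=1 m=0 g=1 clk=1 a=0 k=1 d=1 b=0 e=0 f=0
  Δ1: clk:1→0
  (1Δ to stable)
t=4 Δ0: h=0 c=1 m=0 g=1 clk=0 a=0 k=1 d=1 b=0 e=0 f=0
  Δ1: clk:0→1
  Δ2: c:1→0, a:0→1, d:1→0
  Δ3: e:0→1
  Δ4: k:1→0
  Δ5: f:0→1
  Δ6: m:0→1
  (6Δ to stable)
t=5 Δ0: h=0 c=0 m=1 g=1 clk=1 a=1 k=0 d=0 b=0 e=1 f=1
  Δ1: clk:1→0
  (1Δ to stable)
t=6 Δ0: h=0 c=0 m=1 g=1 clk=0 a=1 k=0 d=0 b=0 e=1 f=1
  Δ1: clk:0→1
  Δ2: c:0→1, a:1→0, d:0→1
  Δ3: e:1→0
  Δ4: k:0→1
  Δ5: f:1→0
  Δ6: m:1→0
  (6Δ to stable)
t=7 Δ0: h=0 c=1 m=0 g=1 clk=1 a=0 k=1 d=1 b=0 e=0 f=0
  Δ1: clk:1→0
  (1Δ to stable)
t=8 Δ0: h=0 c=1 m=0 g=1 clk=0 a=0 k=1 d=1 b=0 e=0 f=0
  Δ1: clk:0→1
  Δ2: c:1→0, a:0→1, d:1→0
  Δ3: e:0→1
  Δ4: k:1→0
  Δ5: f:0→1
  Δ6: m:0→1
  (6Δ to stable)
t=9 Δ0: h=0 c=0 m=1 g=1 clk=1 a=1 k=0 d=0 b=0 e=1 f=1
  Δ1: clk:1→0
  (1Δ to stable)
t=10 Δ0: h=0 c=0 m=1 g=1 clk=0 a=1 k=0 d=0 b=0 e=1 f=1
  Δ1: clk:0→1
  Δ2: c:0→1, a:1→0, d:0→1
  Δ3: e:1→0
  Δ4: k:0→1
  Δ5: f:1→0
  Δ6: m:1→0
  (6Δ to stable)
t=11 Δ0: h=0 c=1 m=0 g=1 clk=1 a=0 k=1 d=1 b=0 e=0 f=0
  Δ1: clk:1→0
  (1Δ to stable)
t=12 Δ0: h=0 c=1 m=0 g=1 clk=0 a=0 k=1 d=1 b=0 e=0 f=0
  Δ1: clk:0→1
  Δ2: c:1→0, a:0→1, d:1→0
  Δ3: e:0→1
  Δ4: k:1→0
  Δ5: f:0→1
  Δ6: m:0→1
  (6Δ to stable)
t=13 Δ0: h=0 c=0 m=1 g=1 clk=1 a=1 k=0 d=0 b=0 e=1 f=1
  Δ1: clk:1→0
  (1Δ to stable)
t=14 Δ0: h=0 c=0 m=1 g=1 clk=0 a=1 k=0 d=0 b=0 e=1 f=1
  Δ1: clk:0→1
  Δ2: c:0→1, a:1→0, d:0→1
  Δ3: e:1→0
  Δ4: k:0→1
  Δ5: f:1→0
  Δ6: m:1→0
  (6Δ to stable)
t=15 Δ0: h=0 c=1 m=0 g=1 clk=1 a=0 k=1 d=1 b=0 e=0 f=0
  Δ1: clk:1→0
  (1Δ to stable)
t=16 Δ0: h=0 c=1 m=0 g=1 clk=0 a=0 k=1 d=1 b=0 e=0 f=0
  Δ1: clk:0→1
  Δ2: c:1→0, a:0→1, d:1→0
  Δ3: e:0→1
  Δ4: k:1→0
  Δ5: f:0→1
  Δ6: m:0→1
  (6Δ to stable)

no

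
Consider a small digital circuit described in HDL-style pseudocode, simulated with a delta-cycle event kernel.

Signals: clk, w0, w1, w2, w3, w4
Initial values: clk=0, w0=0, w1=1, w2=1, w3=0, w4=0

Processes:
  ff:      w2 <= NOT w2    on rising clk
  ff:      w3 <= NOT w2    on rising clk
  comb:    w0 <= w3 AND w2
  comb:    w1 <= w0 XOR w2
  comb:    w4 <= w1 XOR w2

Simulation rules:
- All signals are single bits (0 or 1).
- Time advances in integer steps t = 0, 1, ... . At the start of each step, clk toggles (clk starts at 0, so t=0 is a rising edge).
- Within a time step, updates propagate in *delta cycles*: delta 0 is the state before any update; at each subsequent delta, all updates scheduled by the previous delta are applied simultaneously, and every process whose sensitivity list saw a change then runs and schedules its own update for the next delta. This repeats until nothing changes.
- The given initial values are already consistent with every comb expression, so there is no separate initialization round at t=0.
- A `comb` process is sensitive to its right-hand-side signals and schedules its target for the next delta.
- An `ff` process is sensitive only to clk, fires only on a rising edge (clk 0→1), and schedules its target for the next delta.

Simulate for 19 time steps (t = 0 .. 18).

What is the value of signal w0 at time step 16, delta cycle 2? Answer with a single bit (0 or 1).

[bits: clk,w0,w4,w3,w2,w1]
t=0: Δ0=000011 Δ1=100011 Δ2=100001 Δ3=101000 Δ4=100000 | 4Δ
t=1: Δ0=100000 Δ1=000000 | 1Δ
t=2: Δ0=000000 Δ1=100000 Δ2=100110 Δ3=111111 Δ4=110110 Δ5=111110 | 5Δ
t=3: Δ0=111110 Δ1=011110 | 1Δ
t=4: Δ0=011110 Δ1=111110 Δ2=111000 Δ3=100001 Δ4=101000 Δ5=100000 | 5Δ
t=5: Δ0=100000 Δ1=000000 | 1Δ
t=6: Δ0=000000 Δ1=100000 Δ2=100110 Δ3=111111 Δ4=110110 Δ5=111110 | 5Δ
t=7: Δ0=111110 Δ1=011110 | 1Δ
t=8: Δ0=011110 Δ1=111110 Δ2=111000 Δ3=100001 Δ4=101000 Δ5=100000 | 5Δ
t=9: Δ0=100000 Δ1=000000 | 1Δ
t=10: Δ0=000000 Δ1=100000 Δ2=100110 Δ3=111111 Δ4=110110 Δ5=111110 | 5Δ
t=11: Δ0=111110 Δ1=011110 | 1Δ
t=12: Δ0=011110 Δ1=111110 Δ2=111000 Δ3=100001 Δ4=101000 Δ5=100000 | 5Δ
t=13: Δ0=100000 Δ1=000000 | 1Δ
t=14: Δ0=000000 Δ1=100000 Δ2=100110 Δ3=111111 Δ4=110110 Δ5=111110 | 5Δ
t=15: Δ0=111110 Δ1=011110 | 1Δ
t=16: Δ0=011110 Δ1=111110 Δ2=111000 Δ3=100001 Δ4=101000 Δ5=100000 | 5Δ
t=17: Δ0=100000 Δ1=000000 | 1Δ
t=18: Δ0=000000 Δ1=100000 Δ2=100110 Δ3=111111 Δ4=110110 Δ5=111110 | 5Δ

1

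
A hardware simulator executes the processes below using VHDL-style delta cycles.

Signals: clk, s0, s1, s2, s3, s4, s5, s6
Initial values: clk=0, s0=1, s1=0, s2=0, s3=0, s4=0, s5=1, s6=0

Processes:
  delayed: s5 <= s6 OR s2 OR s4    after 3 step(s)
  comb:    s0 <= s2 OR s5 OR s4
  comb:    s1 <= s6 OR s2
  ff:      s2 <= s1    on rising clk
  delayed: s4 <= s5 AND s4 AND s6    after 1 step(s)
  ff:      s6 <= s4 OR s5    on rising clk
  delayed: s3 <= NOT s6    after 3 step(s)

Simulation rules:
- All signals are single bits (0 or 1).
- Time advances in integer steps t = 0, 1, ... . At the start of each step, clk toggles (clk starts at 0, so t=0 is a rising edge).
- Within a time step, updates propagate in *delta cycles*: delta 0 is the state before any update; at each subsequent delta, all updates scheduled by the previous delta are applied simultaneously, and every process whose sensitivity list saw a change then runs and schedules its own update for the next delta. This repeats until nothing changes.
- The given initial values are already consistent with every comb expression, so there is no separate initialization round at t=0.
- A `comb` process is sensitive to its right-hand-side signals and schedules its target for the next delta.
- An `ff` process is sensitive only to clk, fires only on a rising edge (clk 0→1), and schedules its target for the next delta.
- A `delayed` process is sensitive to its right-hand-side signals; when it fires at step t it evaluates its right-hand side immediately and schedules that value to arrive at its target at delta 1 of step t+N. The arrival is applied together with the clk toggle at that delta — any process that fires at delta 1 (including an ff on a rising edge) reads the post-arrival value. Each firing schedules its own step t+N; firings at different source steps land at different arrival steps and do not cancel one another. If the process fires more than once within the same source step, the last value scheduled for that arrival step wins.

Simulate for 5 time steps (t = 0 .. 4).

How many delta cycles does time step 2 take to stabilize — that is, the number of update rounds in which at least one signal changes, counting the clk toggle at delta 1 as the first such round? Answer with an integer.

t0.Δ0 s3=0 s1=0 s5=1 clk=0 s4=0 s2=0 s0=1 s6=0
t0.Δ1 s3=0 s1=0 s5=1 clk=1 s4=0 s2=0 s0=1 s6=0
t0.Δ2 s3=0 s1=0 s5=1 clk=1 s4=0 s2=0 s0=1 s6=1
t0.Δ3 s3=0 s1=1 s5=1 clk=1 s4=0 s2=0 s0=1 s6=1
t1.Δ0 s3=0 s1=1 s5=1 clk=1 s4=0 s2=0 s0=1 s6=1
t1.Δ1 s3=0 s1=1 s5=1 clk=0 s4=0 s2=0 s0=1 s6=1
t2.Δ0 s3=0 s1=1 s5=1 clk=0 s4=0 s2=0 s0=1 s6=1
t2.Δ1 s3=0 s1=1 s5=1 clk=1 s4=0 s2=0 s0=1 s6=1
t2.Δ2 s3=0 s1=1 s5=1 clk=1 s4=0 s2=1 s0=1 s6=1
t3.Δ0 s3=0 s1=1 s5=1 clk=1 s4=0 s2=1 s0=1 s6=1
t3.Δ1 s3=0 s1=1 s5=1 clk=0 s4=0 s2=1 s0=1 s6=1
t4.Δ0 s3=0 s1=1 s5=1 clk=0 s4=0 s2=1 s0=1 s6=1
t4.Δ1 s3=0 s1=1 s5=1 clk=1 s4=0 s2=1 s0=1 s6=1

2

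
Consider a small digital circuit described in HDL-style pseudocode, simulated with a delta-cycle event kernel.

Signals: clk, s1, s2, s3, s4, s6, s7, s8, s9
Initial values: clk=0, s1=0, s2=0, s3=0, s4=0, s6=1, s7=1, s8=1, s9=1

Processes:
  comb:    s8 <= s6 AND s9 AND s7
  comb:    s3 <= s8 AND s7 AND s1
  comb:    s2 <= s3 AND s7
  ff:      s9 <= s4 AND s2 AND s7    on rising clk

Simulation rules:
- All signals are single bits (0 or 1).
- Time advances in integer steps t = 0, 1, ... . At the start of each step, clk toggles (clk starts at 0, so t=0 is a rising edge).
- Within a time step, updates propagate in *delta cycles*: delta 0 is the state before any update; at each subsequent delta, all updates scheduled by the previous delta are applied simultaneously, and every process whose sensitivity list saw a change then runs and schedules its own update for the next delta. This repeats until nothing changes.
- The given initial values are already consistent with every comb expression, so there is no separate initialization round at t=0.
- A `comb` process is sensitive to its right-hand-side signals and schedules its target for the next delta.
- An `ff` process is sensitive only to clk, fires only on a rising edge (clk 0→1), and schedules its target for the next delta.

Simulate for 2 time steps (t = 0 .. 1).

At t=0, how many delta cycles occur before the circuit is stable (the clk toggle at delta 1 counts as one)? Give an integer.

t0.Δ0 s6=1 s3=0 s7=1 clk=0 s4=0 s2=0 s1=0 s8=1 s9=1
t0.Δ1 s6=1 s3=0 s7=1 clk=1 s4=0 s2=0 s1=0 s8=1 s9=1
t0.Δ2 s6=1 s3=0 s7=1 clk=1 s4=0 s2=0 s1=0 s8=1 s9=0
t0.Δ3 s6=1 s3=0 s7=1 clk=1 s4=0 s2=0 s1=0 s8=0 s9=0
t1.Δ0 s6=1 s3=0 s7=1 clk=1 s4=0 s2=0 s1=0 s8=0 s9=0
t1.Δ1 s6=1 s3=0 s7=1 clk=0 s4=0 s2=0 s1=0 s8=0 s9=0

3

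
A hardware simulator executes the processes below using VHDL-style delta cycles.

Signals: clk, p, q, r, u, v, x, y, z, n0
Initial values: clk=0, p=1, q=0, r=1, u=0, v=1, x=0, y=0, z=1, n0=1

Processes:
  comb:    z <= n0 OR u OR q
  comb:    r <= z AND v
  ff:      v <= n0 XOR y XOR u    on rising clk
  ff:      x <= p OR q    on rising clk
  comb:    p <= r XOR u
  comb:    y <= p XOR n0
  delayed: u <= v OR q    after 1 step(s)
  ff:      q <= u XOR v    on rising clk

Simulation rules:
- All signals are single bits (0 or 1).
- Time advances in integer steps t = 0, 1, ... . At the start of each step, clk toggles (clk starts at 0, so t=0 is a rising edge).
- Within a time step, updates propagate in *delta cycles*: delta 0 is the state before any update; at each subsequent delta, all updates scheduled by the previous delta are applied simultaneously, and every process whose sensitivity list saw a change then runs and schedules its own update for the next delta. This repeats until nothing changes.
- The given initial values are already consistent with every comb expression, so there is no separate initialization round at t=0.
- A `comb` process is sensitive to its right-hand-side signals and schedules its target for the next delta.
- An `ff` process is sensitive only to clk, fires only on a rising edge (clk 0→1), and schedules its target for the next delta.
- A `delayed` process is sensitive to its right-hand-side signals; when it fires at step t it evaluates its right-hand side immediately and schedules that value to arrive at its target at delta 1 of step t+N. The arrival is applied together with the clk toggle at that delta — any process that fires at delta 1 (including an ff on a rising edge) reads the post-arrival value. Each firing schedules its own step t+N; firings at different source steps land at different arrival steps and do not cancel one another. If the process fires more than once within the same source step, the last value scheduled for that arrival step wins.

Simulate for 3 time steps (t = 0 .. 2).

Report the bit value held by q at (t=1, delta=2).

[bits: r,v,p,clk,x,z,u,q,n0,y]
t=0: Δ0=1110010010 Δ1=1111010010 Δ2=1111110110 | 2Δ
t=1: Δ0=1111110110 Δ1=1110111110 Δ2=1100111110 Δ3=1100111111 | 3Δ
t=2: Δ0=1100111111 Δ1=1101111111 Δ2=1101111011 | 2Δ

1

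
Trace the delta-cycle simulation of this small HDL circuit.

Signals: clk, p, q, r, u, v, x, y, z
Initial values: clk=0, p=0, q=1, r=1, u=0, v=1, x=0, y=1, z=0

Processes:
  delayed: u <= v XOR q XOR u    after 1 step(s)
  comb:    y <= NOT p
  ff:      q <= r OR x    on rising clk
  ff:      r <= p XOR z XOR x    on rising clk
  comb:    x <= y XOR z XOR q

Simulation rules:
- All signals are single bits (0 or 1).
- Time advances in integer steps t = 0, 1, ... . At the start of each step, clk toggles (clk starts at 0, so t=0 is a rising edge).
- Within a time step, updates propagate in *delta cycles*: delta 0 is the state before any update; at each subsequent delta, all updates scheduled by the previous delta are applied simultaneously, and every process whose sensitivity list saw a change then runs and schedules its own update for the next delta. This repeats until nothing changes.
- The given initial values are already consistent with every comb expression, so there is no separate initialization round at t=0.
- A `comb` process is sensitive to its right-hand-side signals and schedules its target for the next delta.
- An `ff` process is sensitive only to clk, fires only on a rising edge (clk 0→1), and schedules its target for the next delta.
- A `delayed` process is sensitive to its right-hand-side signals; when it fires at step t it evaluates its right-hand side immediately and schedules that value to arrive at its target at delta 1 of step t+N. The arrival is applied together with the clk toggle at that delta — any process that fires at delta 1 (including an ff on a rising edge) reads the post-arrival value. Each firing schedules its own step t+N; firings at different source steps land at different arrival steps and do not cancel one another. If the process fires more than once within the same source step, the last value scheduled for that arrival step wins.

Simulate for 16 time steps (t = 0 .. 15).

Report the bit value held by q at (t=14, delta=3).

0

t=0 Δ0: x=0 y=1 clk=0 u=0 z=0 r=1 q=1 v=1 p=0
  Δ1: clk:0→1
  Δ2: r:1→0
  (2Δ to stable)
t=1 Δ0: x=0 y=1 clk=1 u=0 z=0 r=0 q=1 v=1 p=0
  Δ1: clk:1→0
  (1Δ to stable)
t=2 Δ0: x=0 y=1 clk=0 u=0 z=0 r=0 q=1 v=1 p=0
  Δ1: clk:0→1
  Δ2: q:1→0
  Δ3: x:0→1
  (3Δ to stable)
t=3 Δ0: x=1 y=1 clk=1 u=0 z=0 r=0 q=0 v=1 p=0
  Δ1: clk:1→0, u:0→1
  (1Δ to stable)
t=4 Δ0: x=1 y=1 clk=0 u=1 z=0 r=0 q=0 v=1 p=0
  Δ1: clk:0→1, u:1→0
  Δ2: r:0→1, q:0→1
  Δ3: x:1→0
  (3Δ to stable)
t=5 Δ0: x=0 y=1 clk=1 u=0 z=0 r=1 q=1 v=1 p=0
  Δ1: clk:1→0
  (1Δ to stable)
t=6 Δ0: x=0 y=1 clk=0 u=0 z=0 r=1 q=1 v=1 p=0
  Δ1: clk:0→1
  Δ2: r:1→0
  (2Δ to stable)
t=7 Δ0: x=0 y=1 clk=1 u=0 z=0 r=0 q=1 v=1 p=0
  Δ1: clk:1→0
  (1Δ to stable)
t=8 Δ0: x=0 y=1 clk=0 u=0 z=0 r=0 q=1 v=1 p=0
  Δ1: clk:0→1
  Δ2: q:1→0
  Δ3: x:0→1
  (3Δ to stable)
t=9 Δ0: x=1 y=1 clk=1 u=0 z=0 r=0 q=0 v=1 p=0
  Δ1: clk:1→0, u:0→1
  (1Δ to stable)
t=10 Δ0: x=1 y=1 clk=0 u=1 z=0 r=0 q=0 v=1 p=0
  Δ1: clk:0→1, u:1→0
  Δ2: r:0→1, q:0→1
  Δ3: x:1→0
  (3Δ to stable)
t=11 Δ0: x=0 y=1 clk=1 u=0 z=0 r=1 q=1 v=1 p=0
  Δ1: clk:1→0
  (1Δ to stable)
t=12 Δ0: x=0 y=1 clk=0 u=0 z=0 r=1 q=1 v=1 p=0
  Δ1: clk:0→1
  Δ2: r:1→0
  (2Δ to stable)
t=13 Δ0: x=0 y=1 clk=1 u=0 z=0 r=0 q=1 v=1 p=0
  Δ1: clk:1→0
  (1Δ to stable)
t=14 Δ0: x=0 y=1 clk=0 u=0 z=0 r=0 q=1 v=1 p=0
  Δ1: clk:0→1
  Δ2: q:1→0
  Δ3: x:0→1
  (3Δ to stable)
t=15 Δ0: x=1 y=1 clk=1 u=0 z=0 r=0 q=0 v=1 p=0
  Δ1: clk:1→0, u:0→1
  (1Δ to stable)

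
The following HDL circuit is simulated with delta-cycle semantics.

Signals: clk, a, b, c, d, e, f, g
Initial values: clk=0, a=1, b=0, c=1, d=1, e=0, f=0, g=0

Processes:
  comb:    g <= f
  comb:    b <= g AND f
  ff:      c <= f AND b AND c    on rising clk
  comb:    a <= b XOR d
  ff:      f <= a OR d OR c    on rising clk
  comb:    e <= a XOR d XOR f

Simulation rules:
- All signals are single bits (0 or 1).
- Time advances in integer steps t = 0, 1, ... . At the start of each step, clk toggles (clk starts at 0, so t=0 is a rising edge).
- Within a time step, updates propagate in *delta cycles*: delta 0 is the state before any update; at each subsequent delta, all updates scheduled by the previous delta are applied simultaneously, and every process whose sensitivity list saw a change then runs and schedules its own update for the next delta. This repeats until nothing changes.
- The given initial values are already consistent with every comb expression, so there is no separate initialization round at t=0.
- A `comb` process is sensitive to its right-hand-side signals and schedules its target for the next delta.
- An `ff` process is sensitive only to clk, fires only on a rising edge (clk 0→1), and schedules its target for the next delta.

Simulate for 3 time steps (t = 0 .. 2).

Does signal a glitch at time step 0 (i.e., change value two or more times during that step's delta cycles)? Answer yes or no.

t0.Δ0 e=0 b=0 g=0 clk=0 c=1 a=1 f=0 d=1
t0.Δ1 e=0 b=0 g=0 clk=1 c=1 a=1 f=0 d=1
t0.Δ2 e=0 b=0 g=0 clk=1 c=0 a=1 f=1 d=1
t0.Δ3 e=1 b=0 g=1 clk=1 c=0 a=1 f=1 d=1
t0.Δ4 e=1 b=1 g=1 clk=1 c=0 a=1 f=1 d=1
t0.Δ5 e=1 b=1 g=1 clk=1 c=0 a=0 f=1 d=1
t0.Δ6 e=0 b=1 g=1 clk=1 c=0 a=0 f=1 d=1
t1.Δ0 e=0 b=1 g=1 clk=1 c=0 a=0 f=1 d=1
t1.Δ1 e=0 b=1 g=1 clk=0 c=0 a=0 f=1 d=1
t2.Δ0 e=0 b=1 g=1 clk=0 c=0 a=0 f=1 d=1
t2.Δ1 e=0 b=1 g=1 clk=1 c=0 a=0 f=1 d=1

no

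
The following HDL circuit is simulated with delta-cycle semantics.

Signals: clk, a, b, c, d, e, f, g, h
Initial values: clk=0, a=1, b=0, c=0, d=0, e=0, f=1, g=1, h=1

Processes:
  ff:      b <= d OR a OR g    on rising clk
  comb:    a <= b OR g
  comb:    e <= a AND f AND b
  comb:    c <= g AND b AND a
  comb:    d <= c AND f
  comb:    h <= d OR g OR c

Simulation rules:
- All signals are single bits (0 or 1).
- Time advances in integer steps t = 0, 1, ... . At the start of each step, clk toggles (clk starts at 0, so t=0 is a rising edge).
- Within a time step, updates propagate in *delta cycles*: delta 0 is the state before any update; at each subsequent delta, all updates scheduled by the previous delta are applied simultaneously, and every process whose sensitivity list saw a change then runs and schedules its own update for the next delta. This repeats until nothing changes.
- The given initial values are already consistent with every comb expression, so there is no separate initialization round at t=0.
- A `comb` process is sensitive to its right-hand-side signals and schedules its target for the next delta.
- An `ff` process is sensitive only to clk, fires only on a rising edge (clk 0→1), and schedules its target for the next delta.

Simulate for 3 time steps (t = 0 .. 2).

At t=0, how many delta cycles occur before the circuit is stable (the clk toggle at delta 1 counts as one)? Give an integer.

4

t0.Δ0 a=1 d=0 f=1 b=0 e=0 c=0 g=1 h=1 clk=0
t0.Δ1 a=1 d=0 f=1 b=0 e=0 c=0 g=1 h=1 clk=1
t0.Δ2 a=1 d=0 f=1 b=1 e=0 c=0 g=1 h=1 clk=1
t0.Δ3 a=1 d=0 f=1 b=1 e=1 c=1 g=1 h=1 clk=1
t0.Δ4 a=1 d=1 f=1 b=1 e=1 c=1 g=1 h=1 clk=1
t1.Δ0 a=1 d=1 f=1 b=1 e=1 c=1 g=1 h=1 clk=1
t1.Δ1 a=1 d=1 f=1 b=1 e=1 c=1 g=1 h=1 clk=0
t2.Δ0 a=1 d=1 f=1 b=1 e=1 c=1 g=1 h=1 clk=0
t2.Δ1 a=1 d=1 f=1 b=1 e=1 c=1 g=1 h=1 clk=1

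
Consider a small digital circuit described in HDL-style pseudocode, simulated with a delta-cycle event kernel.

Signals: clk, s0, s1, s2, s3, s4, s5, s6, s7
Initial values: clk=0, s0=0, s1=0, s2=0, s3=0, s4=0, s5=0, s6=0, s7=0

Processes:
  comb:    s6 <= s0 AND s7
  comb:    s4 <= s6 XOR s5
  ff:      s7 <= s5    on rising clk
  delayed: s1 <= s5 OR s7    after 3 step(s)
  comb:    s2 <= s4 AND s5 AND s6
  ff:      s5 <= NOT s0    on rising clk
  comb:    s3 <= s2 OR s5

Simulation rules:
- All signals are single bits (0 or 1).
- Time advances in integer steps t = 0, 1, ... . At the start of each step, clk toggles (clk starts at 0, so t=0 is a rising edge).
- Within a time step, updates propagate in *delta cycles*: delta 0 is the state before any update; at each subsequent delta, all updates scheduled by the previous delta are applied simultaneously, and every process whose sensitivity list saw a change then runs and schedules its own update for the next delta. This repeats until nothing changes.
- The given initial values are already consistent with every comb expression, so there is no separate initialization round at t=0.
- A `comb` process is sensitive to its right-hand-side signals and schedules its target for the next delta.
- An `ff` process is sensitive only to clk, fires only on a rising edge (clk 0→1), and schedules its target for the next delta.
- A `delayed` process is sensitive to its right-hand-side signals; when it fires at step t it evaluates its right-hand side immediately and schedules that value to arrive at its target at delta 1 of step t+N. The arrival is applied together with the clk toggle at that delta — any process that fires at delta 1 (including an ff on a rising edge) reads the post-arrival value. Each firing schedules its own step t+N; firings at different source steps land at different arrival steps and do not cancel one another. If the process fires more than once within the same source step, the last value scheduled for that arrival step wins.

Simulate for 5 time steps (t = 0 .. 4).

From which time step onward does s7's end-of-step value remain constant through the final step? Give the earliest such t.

2

[bits: s5,s0,s7,s3,s6,clk,s2,s1,s4]
t=0: Δ0=000000000 Δ1=000001000 Δ2=100001000 Δ3=100101001 | 3Δ
t=1: Δ0=100101001 Δ1=100100001 | 1Δ
t=2: Δ0=100100001 Δ1=100101001 Δ2=101101001 | 2Δ
t=3: Δ0=101101001 Δ1=101100011 | 1Δ
t=4: Δ0=101100011 Δ1=101101011 | 1Δ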